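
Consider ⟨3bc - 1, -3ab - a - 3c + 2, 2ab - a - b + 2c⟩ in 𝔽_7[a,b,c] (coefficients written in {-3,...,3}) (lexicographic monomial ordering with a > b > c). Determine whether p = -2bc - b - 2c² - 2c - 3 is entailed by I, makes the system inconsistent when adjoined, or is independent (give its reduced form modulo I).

First compute the reduced Gröbner basis of I by Buchberger's algorithm.
f_1 = 3bc - 1, LT = bc.
f_2 = -3ab - a - 3c + 2, LT = ab.
f_3 = 2ab - a - b + 2c, LT = ab.

S(f_1,f_2): lcm = abc. S = 2ac + 2a - c² + 3c.
  leading term ac: no divisor's leading term divides it; move 2ac to the remainder.
  leading term a: no divisor's leading term divides it; move 2a to the remainder.
  leading term c²: no divisor's leading term divides it; move -c² to the remainder.
  leading term c: no divisor's leading term divides it; move 3c to the remainder.
  remainder 2ac + 2a - c² + 3c ≠ 0; add h_4 = 2ac + 2a - c² + 3c to the basis.

S(f_1,f_3): lcm = abc. S = -3ac + 2a - 3bc - c².
  leading term ac: subtract (2)·h_4 from -3ac + 2a - 3bc - c² → -2a - 3bc + c² + c
  leading term a: no divisor's leading term divides it; move -2a to the remainder.
  leading term bc: subtract (-1)·f_1 from -3bc + c² + c → c² + c - 1
  leading term c²: no divisor's leading term divides it; move c² to the remainder.
  leading term c: no divisor's leading term divides it; move c to the remainder.
  leading term 1: no divisor's leading term divides it; move -1 to the remainder.
  remainder -2a + c² + c - 1 ≠ 0; add h_5 = -2a + c² + c - 1 to the basis.

S(f_2,f_3): lcm = ab. S = 2a - 3b - 3.
  leading term a: subtract (-1)·h_5 from 2a - 3b - 3 → -3b + c² + c + 3
  leading term b: no divisor's leading term divides it; move -3b to the remainder.
  leading term c²: no divisor's leading term divides it; move c² to the remainder.
  leading term c: no divisor's leading term divides it; move c to the remainder.
  leading term 1: no divisor's leading term divides it; move 3 to the remainder.
  remainder -3b + c² + c + 3 ≠ 0; add h_6 = -3b + c² + c + 3 to the basis.

S(h_4,h_5): lcm = ac. S = a - 3c³ + c.
  leading term a: subtract (3)·h_5 from a - 3c³ + c → -3c³ - 3c² - 2c + 3
  leading term c³: no divisor's leading term divides it; move -3c³ to the remainder.
  leading term c²: no divisor's leading term divides it; move -3c² to the remainder.
  leading term c: no divisor's leading term divides it; move -2c to the remainder.
  leading term 1: no divisor's leading term divides it; move 3 to the remainder.
  remainder -3c³ - 3c² - 2c + 3 ≠ 0; add h_7 = -3c³ - 3c² - 2c + 3 to the basis.

The other S-polynomials (S(f_1,h_4), S(f_2,h_4), S(f_3,h_4), S(f_1,h_5), S(f_2,h_5), S(f_3,h_5), S(f_1,h_6), S(f_2,h_6), S(f_3,h_6), S(h_4,h_6), S(h_5,h_6), S(f_1,h_7), S(f_2,h_7), S(f_3,h_7), S(h_4,h_7), S(h_5,h_7), S(h_6,h_7)) all reduce to 0 modulo the current basis, so we have a Gröbner basis.
Inter-reduce: drop elements whose leading term is divisible by another's, tail-reduce, and make monic.
Reduced Gröbner basis: {a + 3c² + 3c - 3, b + 2c² + 2c - 1, c³ + c² + 3c - 1}.
Label its elements g_1 = a + 3c² + 3c - 3, g_2 = b + 2c² + 2c - 1, g_3 = c³ + c² + 3c - 1.

Reduce p = -2bc - b - 2c² - 2c - 3 modulo G:
  leading term bc: subtract (-2c)·g_2 from -2bc - b - 2c² - 2c - 3 → -b - 3c³ + 2c² + 3c - 3
  leading term b: subtract (-1)·g_2 from -b - 3c³ + 2c² + 3c - 3 → -3c³ - 3c² - 2c + 3
  leading term c³: subtract (-3)·g_3 from -3c³ - 3c² - 2c + 3 → 0
  normal form = 0.
Since the normal form is 0, p ∈ I.

-2bc - b - 2c² - 2c - 3 lies in I (it reduces to 0).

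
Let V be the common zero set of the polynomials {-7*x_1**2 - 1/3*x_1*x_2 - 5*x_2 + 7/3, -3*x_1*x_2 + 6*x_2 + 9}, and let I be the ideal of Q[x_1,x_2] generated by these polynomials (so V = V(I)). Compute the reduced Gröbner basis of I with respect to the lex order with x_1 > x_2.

f_1 = -7*x_1**2 - 1/3*x_1*x_2 - 5*x_2 + 7/3, LT = x_1**2.
f_2 = -3*x_1*x_2 + 6*x_2 + 9, LT = x_1*x_2.

S(f_1,f_2): lcm = x_1**2*x_2. S = 1/21*x_1*x_2**2 + 2*x_1*x_2 + 3*x_1 + 5/7*x_2**2 - 1/3*x_2.
  leading term x_1*x_2**2: subtract (-1/63*x_2)·f_2 from 1/21*x_1*x_2**2 + 2*x_1*x_2 + 3*x_1 + 5/7*x_2**2 - 1/3*x_2 → 2*x_1*x_2 + 3*x_1 + 17/21*x_2**2 - 4/21*x_2
  leading term x_1*x_2: subtract (-2/3)·f_2 from 2*x_1*x_2 + 3*x_1 + 17/21*x_2**2 - 4/21*x_2 → 3*x_1 + 17/21*x_2**2 + 80/21*x_2 + 6
  leading term x_1: no divisor's leading term divides it; move 3*x_1 to the remainder.
  leading term x_2**2: no divisor's leading term divides it; move 17/21*x_2**2 to the remainder.
  leading term x_2: no divisor's leading term divides it; move 80/21*x_2 to the remainder.
  leading term 1: no divisor's leading term divides it; move 6 to the remainder.
  remainder 3*x_1 + 17/21*x_2**2 + 80/21*x_2 + 6 ≠ 0; add g_3 = 3*x_1 + 17/21*x_2**2 + 80/21*x_2 + 6 to the basis.

S(f_2,g_3): lcm = x_1*x_2. S = -17/63*x_2**3 - 80/63*x_2**2 - 4*x_2 - 3.
  leading term x_2**3: no divisor's leading term divides it; move -17/63*x_2**3 to the remainder.
  leading term x_2**2: no divisor's leading term divides it; move -80/63*x_2**2 to the remainder.
  leading term x_2: no divisor's leading term divides it; move -4*x_2 to the remainder.
  leading term 1: no divisor's leading term divides it; move -3 to the remainder.
  remainder -17/63*x_2**3 - 80/63*x_2**2 - 4*x_2 - 3 ≠ 0; add g_4 = -17/63*x_2**3 - 80/63*x_2**2 - 4*x_2 - 3 to the basis.

The other S-polynomials (S(f_1,g_3), S(f_1,g_4), S(f_2,g_4), S(g_3,g_4)) all reduce to 0 modulo the current basis, so we have a Gröbner basis.
Inter-reduce: drop elements whose leading term is divisible by another's, tail-reduce, and make monic.

G = {x_1 + 17/63*x_2**2 + 80/63*x_2 + 2, x_2**3 + 80/17*x_2**2 + 252/17*x_2 + 189/17}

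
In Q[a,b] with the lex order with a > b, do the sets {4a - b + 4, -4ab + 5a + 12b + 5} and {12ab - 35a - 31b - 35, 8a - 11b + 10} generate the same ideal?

Equality of ideals is decidable: compute both reduced Gröbner bases (unique for the ordering) and check whether they agree.
Buchberger on the first generating set:
f_1 = 4a - b + 4, LT = a.
f_2 = -4ab + 5a + 12b + 5, LT = ab.

S(f_1,f_2): lcm = ab. S = 5/4a - 1/4b^2 + 4b + 5/4.
  leading term a: subtract (5/16)·f_1 from 5/4a - 1/4b^2 + 4b + 5/4 → -1/4b^2 + 69/16b
  leading term b^2: no divisor's leading term divides it; move -1/4b^2 to the remainder.
  leading term b: no divisor's leading term divides it; move 69/16b to the remainder.
  remainder -1/4b^2 + 69/16b ≠ 0; add g_3 = -1/4b^2 + 69/16b to the basis.

The other S-polynomials (S(f_1,g_3), S(f_2,g_3)) all reduce to 0 modulo the current basis, so we have a Gröbner basis.
Inter-reduce: drop elements whose leading term is divisible by another's, tail-reduce, and make monic.
Reduced Gröbner basis: {a - 1/4b + 1, b^2 - 69/4b}.

Buchberger on the second generating set:
h_1 = 12ab - 35a - 31b - 35, LT = ab.
h_2 = 8a - 11b + 10, LT = a.

S(h_1,h_2): lcm = ab. S = -35/12a + 11/8b^2 - 23/6b - 35/12.
  leading term a: subtract (-35/96)·h_2 from -35/12a + 11/8b^2 - 23/6b - 35/12 → 11/8b^2 - 251/32b + 35/48
  leading term b^2: no divisor's leading term divides it; move 11/8b^2 to the remainder.
  leading term b: no divisor's leading term divides it; move -251/32b to the remainder.
  leading term 1: no divisor's leading term divides it; move 35/48 to the remainder.
  remainder 11/8b^2 - 251/32b + 35/48 ≠ 0; add k_3 = 11/8b^2 - 251/32b + 35/48 to the basis.

The other S-polynomials (S(h_1,k_3), S(h_2,k_3)) all reduce to 0 modulo the current basis, so we have a Gröbner basis.
Inter-reduce: drop elements whose leading term is divisible by another's, tail-reduce, and make monic.
Reduced Gröbner basis: {a - 11/8b + 5/4, b^2 - 251/44b + 35/66}.

The bases are distinct; the ideals are different.

No, the ideals differ.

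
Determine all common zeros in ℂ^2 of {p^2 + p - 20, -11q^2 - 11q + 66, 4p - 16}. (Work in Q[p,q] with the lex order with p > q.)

Compute a lex Gröbner basis by Buchberger's algorithm.
f_1 = p^2 + p - 20, LT = p^2.
f_2 = -11q^2 - 11q + 66, LT = q^2.
f_3 = 4p - 16, LT = p.

The S-polynomials (S(f_1,f_2), S(f_1,f_3), S(f_2,f_3)) all reduce to 0 modulo the current basis, so we have a Gröbner basis.
Inter-reduce: drop elements whose leading term is divisible by another's, tail-reduce, and make monic.
Reduced Gröbner basis: {p - 4, q^2 + q - 6}.

A lex Gröbner basis eliminates variables successively. Here q^2 + q - 6 depends only on q, with roots {-3, 2}; lifting each root through the earlier basis elements recovers the full solutions.
  q = -3: the earlier basis element becomes p - 4 = 0, giving p = 4 — point (4, -3).
  q = 2: the earlier basis element becomes p - 4 = 0, giving p = 4 — point (4, 2).
Substituting each solution back into the original system confirms all equations vanish.

{(4, -3), (4, 2)}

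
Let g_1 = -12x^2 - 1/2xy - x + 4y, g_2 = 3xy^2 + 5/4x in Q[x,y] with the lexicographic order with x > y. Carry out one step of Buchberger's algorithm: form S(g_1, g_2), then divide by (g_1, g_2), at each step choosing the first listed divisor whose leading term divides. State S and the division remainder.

S(g_1, g_2) = -5/12x^2 + 1/24xy^3 + 1/12xy^2 - 1/3y^3; remainder on division = -1/3y^3 - 5/36y.

lcm(LM(g_1), LM(g_2)) = x^2y^2.
S = (lcm/LT(g_1))·g_1 − (lcm/LT(g_2))·g_2 = -5/12x^2 + 1/24xy^3 + 1/12xy^2 - 1/3y^3.
Reduce S modulo (g_1, g_2) in that order:
  leading term x^2: subtract (5/144)·g_1 from -5/12x^2 + 1/24xy^3 + 1/12xy^2 - 1/3y^3 → 1/24xy^3 + 1/12xy^2 + 5/288xy + 5/144x - 1/3y^3 - 5/36y
  leading term xy^3: subtract (1/72y)·g_2 from 1/24xy^3 + 1/12xy^2 + 5/288xy + 5/144x - 1/3y^3 - 5/36y → 1/12xy^2 + 5/144x - 1/3y^3 - 5/36y
  leading term xy^2: subtract (1/36)·g_2 from 1/12xy^2 + 5/144x - 1/3y^3 - 5/36y → -1/3y^3 - 5/36y
  leading term y^3: no divisor's leading term divides it; move -1/3y^3 to the remainder.
  leading term y: no divisor's leading term divides it; move -5/36y to the remainder.
The remainder -1/3y^3 - 5/36y is nonzero, so it would be added as the next basis element.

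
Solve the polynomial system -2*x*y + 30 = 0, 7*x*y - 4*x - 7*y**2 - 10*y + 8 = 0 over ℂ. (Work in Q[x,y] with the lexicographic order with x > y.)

Compute a lex Gröbner basis by Buchberger's algorithm.
f_1 = -2*x*y + 30, LT = x*y.
f_2 = 7*x*y - 4*x - 7*y**2 - 10*y + 8, LT = x*y.

S(f_1,f_2): lcm = x*y. S = 4/7*x + y**2 + 10/7*y - 113/7.
  reduce S modulo (f_1, f_2):
  remainder 4/7*x + y**2 + 10/7*y - 113/7 ≠ 0; add h_3 = 4/7*x + y**2 + 10/7*y - 113/7 to the basis.

S(f_1,h_3): lcm = x*y. S = -7/4*y**3 - 5/2*y**2 + 113/4*y - 15.
  reduce S modulo (f_1, f_2, h_3):
  remainder -7/4*y**3 - 5/2*y**2 + 113/4*y - 15 ≠ 0; add h_4 = -7/4*y**3 - 5/2*y**2 + 113/4*y - 15 to the basis.

The other S-polynomials (S(f_2,h_3), S(f_1,h_4), S(f_2,h_4), S(h_3,h_4)) all reduce to 0 modulo the current basis, so we have a Gröbner basis.
Inter-reduce: drop elements whose leading term is divisible by another's, tail-reduce, and make monic.
Reduced Gröbner basis: {x + 7/4*y**2 + 5/2*y - 113/4, y**3 + 10/7*y**2 - 113/7*y + 60/7}.

The lex basis is triangular: the last element involves only y. Solving y**3 + 10/7*y**2 - 113/7*y + 60/7 = 0 gives y ∈ {-5, 4/7, 3}; substituting each value into the earlier elements determines the remaining variables.
  y = -5: the earlier basis element becomes x + 3 = 0, giving x = -3 — point (-3, -5).
  y = 4/7: the earlier basis element becomes x - 105/4 = 0, giving x = 105/4 — point (105/4, 4/7).
  y = 3: the earlier basis element becomes x - 5 = 0, giving x = 5 — point (5, 3).

{(-3, -5), (105/4, 4/7), (5, 3)}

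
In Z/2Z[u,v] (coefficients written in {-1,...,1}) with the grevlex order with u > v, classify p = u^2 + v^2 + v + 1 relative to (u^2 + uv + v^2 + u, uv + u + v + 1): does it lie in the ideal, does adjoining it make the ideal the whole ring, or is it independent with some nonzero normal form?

u^2 + v^2 + v + 1 lies in I (it reduces to 0).

First compute the reduced Gröbner basis of I by Buchberger's algorithm.
f_1 = u^2 + uv + v^2 + u, LT = u^2.
f_2 = uv + u + v + 1, LT = uv.

S(f_1,f_2): lcm = u^2v. S = uv^2 + v^3 + u^2 + u.
  leading term uv^2: subtract (v)·f_2 from uv^2 + v^3 + u^2 + u → v^3 + u^2 + uv + v^2 + u + v
  leading term v^3: no divisor's leading term divides it; move v^3 to the remainder.
  leading term u^2: subtract (1)·f_1 from u^2 + uv + v^2 + u + v → v
  leading term v: no divisor's leading term divides it; move v to the remainder.
  remainder v^3 + v ≠ 0; add h_3 = v^3 + v to the basis.

The other S-polynomials (S(f_1,h_3), S(f_2,h_3)) all reduce to 0 modulo the current basis, so we have a Gröbner basis.
Inter-reduce: drop elements whose leading term is divisible by another's, tail-reduce, and make monic.
Reduced Gröbner basis: {v^3 + v, u^2 + v^2 + v + 1, uv + u + v + 1}.
Label its elements g_1 = v^3 + v, g_2 = u^2 + v^2 + v + 1, g_3 = uv + u + v + 1.

Reduce p = u^2 + v^2 + v + 1 modulo G:
  leading term u^2: subtract (1)·g_2 from u^2 + v^2 + v + 1 → 0
  normal form = 0.
Since the normal form is 0, p ∈ I.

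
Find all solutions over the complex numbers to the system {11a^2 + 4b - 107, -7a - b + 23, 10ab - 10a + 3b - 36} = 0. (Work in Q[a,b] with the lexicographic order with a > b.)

{(3, 2)}

Compute a lex Gröbner basis by Buchberger's algorithm.
f_1 = 11a^2 + 4b - 107, LT = a^2.
f_2 = -7a - b + 23, LT = a.
f_3 = 10ab - 10a + 3b - 36, LT = ab.

S(f_1,f_2): lcm = a^2. S = -1/7ab + 23/7a + 4/11b - 107/11.
  leading term ab: subtract (1/49b)·f_2 from -1/7ab + 23/7a + 4/11b - 107/11 → 23/7a + 1/49b^2 - 57/539b - 107/11
  leading term a: subtract (-23/49)·f_2 from 23/7a + 1/49b^2 - 57/539b - 107/11 → 1/49b^2 - 310/539b + 576/539
  leading term b^2: no divisor's leading term divides it; move 1/49b^2 to the remainder.
  leading term b: no divisor's leading term divides it; move -310/539b to the remainder.
  leading term 1: no divisor's leading term divides it; move 576/539 to the remainder.
  remainder 1/49b^2 - 310/539b + 576/539 ≠ 0; add h_4 = 1/49b^2 - 310/539b + 576/539 to the basis.

S(f_1,f_3): lcm = a^2b. S = a^2 - 3/10ab + 18/5a + 4/11b^2 - 107/11b.
  leading term a^2: subtract (1/11)·f_1 from a^2 - 3/10ab + 18/5a + 4/11b^2 - 107/11b → -3/10ab + 18/5a + 4/11b^2 - 111/11b + 107/11
  leading term ab: subtract (3/70b)·f_2 from -3/10ab + 18/5a + 4/11b^2 - 111/11b + 107/11 → 18/5a + 313/770b^2 - 8529/770b + 107/11
  leading term a: subtract (-18/35)·f_2 from 18/5a + 313/770b^2 - 8529/770b + 107/11 → 313/770b^2 - 255/22b + 8299/385
  leading term b^2: subtract (2191/110)·h_4 from 313/770b^2 - 255/22b + 8299/385 → -229/1694b + 229/847
  leading term b: no divisor's leading term divides it; move -229/1694b to the remainder.
  leading term 1: no divisor's leading term divides it; move 229/847 to the remainder.
  remainder -229/1694b + 229/847 ≠ 0; add h_5 = -229/1694b + 229/847 to the basis.

The other S-polynomials (S(f_2,f_3), S(f_1,h_4), S(f_2,h_4), S(f_3,h_4), S(f_1,h_5), S(f_2,h_5), S(f_3,h_5), S(h_4,h_5)) all reduce to 0 modulo the current basis, so we have a Gröbner basis.
Inter-reduce: drop elements whose leading term is divisible by another's, tail-reduce, and make monic.
Reduced Gröbner basis: {a - 3, b - 2}.

Elimination: the polynomial b - 2 lies in the elimination ideal for b, so b ∈ {2}. For each such b, the remaining basis elements (now univariate) give the rest of the solution.
  b = 2: the earlier basis element becomes a - 3 = 0, giving a = 3 — point (3, 2).
Each listed point satisfies every original equation (direct substitution).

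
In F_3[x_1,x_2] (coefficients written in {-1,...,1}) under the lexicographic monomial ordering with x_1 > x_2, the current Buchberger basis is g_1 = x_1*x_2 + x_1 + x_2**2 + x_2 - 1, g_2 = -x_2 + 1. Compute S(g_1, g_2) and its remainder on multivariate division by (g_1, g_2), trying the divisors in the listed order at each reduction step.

lcm(LM(g_1), LM(g_2)) = x_1*x_2.
S = (lcm/LT(g_1))·g_1 − (lcm/LT(g_2))·g_2 = -x_1 + x_2**2 + x_2 - 1.
Reduce S modulo (g_1, g_2) in that order:
  leading term x_1: no divisor's leading term divides it; move -x_1 to the remainder.
  leading term x_2**2: subtract (-x_2)·g_2 from x_2**2 + x_2 - 1 → -x_2 - 1
  leading term x_2: subtract (1)·g_2 from -x_2 - 1 → 1
  leading term 1: no divisor's leading term divides it; move 1 to the remainder.
The remainder -x_1 + 1 is nonzero, so it would be added as the next basis element.

S(g_1, g_2) = -x_1 + x_2**2 + x_2 - 1; remainder on division = -x_1 + 1.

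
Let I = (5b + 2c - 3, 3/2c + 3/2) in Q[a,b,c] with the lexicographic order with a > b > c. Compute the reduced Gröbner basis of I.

G = {b - 1, c + 1}

f_1 = 5b + 2c - 3, LT = b.
f_2 = 3/2c + 3/2, LT = c.

S(f_1,f_2): leading monomials are coprime, so the S-polynomial reduces to 0 (Buchberger's first criterion).
Every S-polynomial of the final basis reduces to 0, so we have a Gröbner basis.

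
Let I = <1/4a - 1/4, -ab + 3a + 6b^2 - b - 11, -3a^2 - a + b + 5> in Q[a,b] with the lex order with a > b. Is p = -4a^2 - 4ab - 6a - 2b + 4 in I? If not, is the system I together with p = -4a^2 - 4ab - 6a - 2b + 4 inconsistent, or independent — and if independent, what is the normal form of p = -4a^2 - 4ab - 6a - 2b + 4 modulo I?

First compute the reduced Gröbner basis of I by Buchberger's algorithm.
f_1 = 1/4a - 1/4, LT = a.
f_2 = -ab + 3a + 6b^2 - b - 11, LT = ab.
f_3 = -3a^2 - a + b + 5, LT = a^2.

S(f_1,f_2): lcm = ab. S = 3a + 6b^2 - 2b - 11.
  leading term a: subtract (12)·f_1 from 3a + 6b^2 - 2b - 11 → 6b^2 - 2b - 8
  leading term b^2: no divisor's leading term divides it; move 6b^2 to the remainder.
  leading term b: no divisor's leading term divides it; move -2b to the remainder.
  leading term 1: no divisor's leading term divides it; move -8 to the remainder.
  remainder 6b^2 - 2b - 8 ≠ 0; add h_4 = 6b^2 - 2b - 8 to the basis.

S(f_1,f_3): lcm = a^2. S = -4/3a + 1/3b + 5/3.
  leading term a: subtract (-16/3)·f_1 from -4/3a + 1/3b + 5/3 → 1/3b + 1/3
  leading term b: no divisor's leading term divides it; move 1/3b to the remainder.
  leading term 1: no divisor's leading term divides it; move 1/3 to the remainder.
  remainder 1/3b + 1/3 ≠ 0; add h_5 = 1/3b + 1/3 to the basis.

S(f_2,f_3): lcm = a^2b. S = -3a^2 - 6ab^2 + 2/3ab + 11a + 1/3b^2 + 5/3b.
  leading term a^2: subtract (-12a)·f_1 from -3a^2 - 6ab^2 + 2/3ab + 11a + 1/3b^2 + 5/3b → -6ab^2 + 2/3ab + 8a + 1/3b^2 + 5/3b
  leading term ab^2: subtract (-24b^2)·f_1 from -6ab^2 + 2/3ab + 8a + 1/3b^2 + 5/3b → 2/3ab + 8a - 17/3b^2 + 5/3b
  leading term ab: subtract (8/3b)·f_1 from 2/3ab + 8a - 17/3b^2 + 5/3b → 8a - 17/3b^2 + 7/3b
  leading term a: subtract (32)·f_1 from 8a - 17/3b^2 + 7/3b → -17/3b^2 + 7/3b + 8
  leading term b^2: subtract (-17/18)·h_4 from -17/3b^2 + 7/3b + 8 → 4/9b + 4/9
  leading term b: subtract (4/3)·h_5 from 4/9b + 4/9 → 0
  remainder 0.

S(f_1,h_4): leading monomials are coprime, so the S-polynomial reduces to 0 (Buchberger's first criterion).
S(f_2,h_4): lcm = ab^2. S = -8/3ab + 4/3a - 6b^3 + b^2 + 11b.
  leading term ab: subtract (-32/3b)·f_1 from -8/3ab + 4/3a - 6b^3 + b^2 + 11b → 4/3a - 6b^3 + b^2 + 25/3b
  leading term a: subtract (16/3)·f_1 from 4/3a - 6b^3 + b^2 + 25/3b → -6b^3 + b^2 + 25/3b + 4/3
  leading term b^3: subtract (-b)·h_4 from -6b^3 + b^2 + 25/3b + 4/3 → -b^2 + 1/3b + 4/3
  leading term b^2: subtract (-1/6)·h_4 from -b^2 + 1/3b + 4/3 → 0
  remainder 0.

S(f_3,h_4): leading monomials are coprime, so the S-polynomial reduces to 0 (Buchberger's first criterion).
S(f_1,h_5): leading monomials are coprime, so the S-polynomial reduces to 0 (Buchberger's first criterion).
S(f_2,h_5): lcm = ab. S = -4a - 6b^2 + b + 11.
  leading term a: subtract (-16)·f_1 from -4a - 6b^2 + b + 11 → -6b^2 + b + 7
  leading term b^2: subtract (-1)·h_4 from -6b^2 + b + 7 → -b - 1
  leading term b: subtract (-3)·h_5 from -b - 1 → 0
  remainder 0.

S(f_3,h_5): leading monomials are coprime, so the S-polynomial reduces to 0 (Buchberger's first criterion).
S(h_4,h_5): lcm = b^2. S = -4/3b - 4/3.
  leading term b: subtract (-4)·h_5 from -4/3b - 4/3 → 0
  remainder 0.

Every S-polynomial of the final basis reduces to 0, so we have a Gröbner basis.
Inter-reduce: drop elements whose leading term is divisible by another's, tail-reduce, and make monic.
Reduced Gröbner basis: {a - 1, b + 1}.
Label its elements g_1 = a - 1, g_2 = b + 1.

Reduce p = -4a^2 - 4ab - 6a - 2b + 4 modulo G:
  leading term a^2: subtract (-4a)·g_1 from -4a^2 - 4ab - 6a - 2b + 4 → -4ab - 10a - 2b + 4
  leading term ab: subtract (-4b)·g_1 from -4ab - 10a - 2b + 4 → -10a - 6b + 4
  leading term a: subtract (-10)·g_1 from -10a - 6b + 4 → -6b - 6
  leading term b: subtract (-6)·g_2 from -6b - 6 → 0
  normal form = 0.
Since the normal form is 0, p ∈ I.

The remainder on division by a Gröbner basis is unique — it is the normal form.

-4a^2 - 4ab - 6a - 2b + 4 lies in I (it reduces to 0).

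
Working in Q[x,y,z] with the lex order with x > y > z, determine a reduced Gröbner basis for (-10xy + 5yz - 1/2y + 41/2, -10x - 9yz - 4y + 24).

f_1 = -10xy + 5yz - 1/2y + 41/2, LT = xy.
f_2 = -10x - 9yz - 4y + 24, LT = x.

S(f_1,f_2): lcm = xy. S = -9/10y^2z - 2/5y^2 - 1/2yz + 49/20y - 41/20.
  reduce S modulo (f_1, f_2):
  remainder -9/10y^2z - 2/5y^2 - 1/2yz + 49/20y - 41/20 ≠ 0; add g_3 = -9/10y^2z - 2/5y^2 - 1/2yz + 49/20y - 41/20 to the basis.

The other S-polynomials (S(f_1,g_3), S(f_2,g_3)) all reduce to 0 modulo the current basis, so we have a Gröbner basis.
Inter-reduce: drop elements whose leading term is divisible by another's, tail-reduce, and make monic.

G = {x + 9/10yz + 2/5y - 12/5, y^2z + 4/9y^2 + 5/9yz - 49/18y + 41/18}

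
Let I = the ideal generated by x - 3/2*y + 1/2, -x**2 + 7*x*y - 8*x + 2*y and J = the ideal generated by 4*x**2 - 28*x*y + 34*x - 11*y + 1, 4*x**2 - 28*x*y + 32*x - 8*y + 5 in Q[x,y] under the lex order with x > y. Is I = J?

No, the ideals differ.

Equality of ideals is decidable: compute both reduced Gröbner bases (unique for the ordering) and check whether they agree.
Buchberger on the first generating set:
f_1 = x - 3/2*y + 1/2, LT = x.
f_2 = -x**2 + 7*x*y - 8*x + 2*y, LT = x**2.

S(f_1,f_2): lcm = x**2. S = 11/2*x*y - 15/2*x + 2*y.
  leading term x*y: subtract (11/2*y)·f_1 from 11/2*x*y - 15/2*x + 2*y → -15/2*x + 33/4*y**2 - 3/4*y
  leading term x: subtract (-15/2)·f_1 from -15/2*x + 33/4*y**2 - 3/4*y → 33/4*y**2 - 12*y + 15/4
  leading term y**2: no divisor's leading term divides it; move 33/4*y**2 to the remainder.
  leading term y: no divisor's leading term divides it; move -12*y to the remainder.
  leading term 1: no divisor's leading term divides it; move 15/4 to the remainder.
  remainder 33/4*y**2 - 12*y + 15/4 ≠ 0; add g_3 = 33/4*y**2 - 12*y + 15/4 to the basis.

S(f_1,g_3): leading monomials are coprime, so the S-polynomial reduces to 0 (Buchberger's first criterion).
S(f_2,g_3): leading monomials are coprime, so the S-polynomial reduces to 0 (Buchberger's first criterion).
Every S-polynomial of the final basis reduces to 0, so we have a Gröbner basis.
Inter-reduce: drop elements whose leading term is divisible by another's, tail-reduce, and make monic.
Reduced Gröbner basis: {x - 3/2*y + 1/2, y**2 - 16/11*y + 5/11}.

Buchberger on the second generating set:
h_1 = 4*x**2 - 28*x*y + 34*x - 11*y + 1, LT = x**2.
h_2 = 4*x**2 - 28*x*y + 32*x - 8*y + 5, LT = x**2.

S(h_1,h_2): lcm = x**2. S = 1/2*x - 3/4*y - 1.
  leading term x: no divisor's leading term divides it; move 1/2*x to the remainder.
  leading term y: no divisor's leading term divides it; move -3/4*y to the remainder.
  leading term 1: no divisor's leading term divides it; move -1 to the remainder.
  remainder 1/2*x - 3/4*y - 1 ≠ 0; add k_3 = 1/2*x - 3/4*y - 1 to the basis.

S(h_1,k_3): lcm = x**2. S = -11/2*x*y + 21/2*x - 11/4*y + 1/4.
  leading term x*y: subtract (-11*y)·k_3 from -11/2*x*y + 21/2*x - 11/4*y + 1/4 → 21/2*x - 33/4*y**2 - 55/4*y + 1/4
  leading term x: subtract (21)·k_3 from 21/2*x - 33/4*y**2 - 55/4*y + 1/4 → -33/4*y**2 + 2*y + 85/4
  leading term y**2: no divisor's leading term divides it; move -33/4*y**2 to the remainder.
  leading term y: no divisor's leading term divides it; move 2*y to the remainder.
  leading term 1: no divisor's leading term divides it; move 85/4 to the remainder.
  remainder -33/4*y**2 + 2*y + 85/4 ≠ 0; add k_4 = -33/4*y**2 + 2*y + 85/4 to the basis.

S(h_2,k_3): lcm = x**2. S = -11/2*x*y + 10*x - 2*y + 5/4.
  leading term x*y: subtract (-11*y)·k_3 from -11/2*x*y + 10*x - 2*y + 5/4 → 10*x - 33/4*y**2 - 13*y + 5/4
  leading term x: subtract (20)·k_3 from 10*x - 33/4*y**2 - 13*y + 5/4 → -33/4*y**2 + 2*y + 85/4
  leading term y**2: subtract (1)·k_4 from -33/4*y**2 + 2*y + 85/4 → 0
  remainder 0.

S(h_1,k_4): leading monomials are coprime, so the S-polynomial reduces to 0 (Buchberger's first criterion).
S(h_2,k_4): leading monomials are coprime, so the S-polynomial reduces to 0 (Buchberger's first criterion).
S(k_3,k_4): leading monomials are coprime, so the S-polynomial reduces to 0 (Buchberger's first criterion).
Every S-polynomial of the final basis reduces to 0, so we have a Gröbner basis.
Inter-reduce: drop elements whose leading term is divisible by another's, tail-reduce, and make monic.
Reduced Gröbner basis: {x - 3/2*y - 2, y**2 - 8/33*y - 85/33}.

Since the reduced bases disagree, the two ideals are not the same.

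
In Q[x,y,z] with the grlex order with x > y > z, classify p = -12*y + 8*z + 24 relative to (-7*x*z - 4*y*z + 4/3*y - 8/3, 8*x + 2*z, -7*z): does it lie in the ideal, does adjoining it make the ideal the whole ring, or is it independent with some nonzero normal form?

First compute the reduced Gröbner basis of I by Buchberger's algorithm.
f_1 = -7*x*z - 4*y*z + 4/3*y - 8/3, LT = x*z.
f_2 = 8*x + 2*z, LT = x.
f_3 = -7*z, LT = z.

S(f_1,f_2): lcm = x*z. S = 4/7*y*z - 1/4*z**2 - 4/21*y + 8/21.
  leading term y*z: subtract (-4/49*y)·f_3 from 4/7*y*z - 1/4*z**2 - 4/21*y + 8/21 → -1/4*z**2 - 4/21*y + 8/21
  leading term z**2: subtract (1/28*z)·f_3 from -1/4*z**2 - 4/21*y + 8/21 → -4/21*y + 8/21
  leading term y: no divisor's leading term divides it; move -4/21*y to the remainder.
  leading term 1: no divisor's leading term divides it; move 8/21 to the remainder.
  remainder -4/21*y + 8/21 ≠ 0; add h_4 = -4/21*y + 8/21 to the basis.

S(f_1,f_3): lcm = x*z. S = 4/7*y*z - 4/21*y + 8/21.
  leading term y*z: subtract (-4/49*y)·f_3 from 4/7*y*z - 4/21*y + 8/21 → -4/21*y + 8/21
  leading term y: subtract (1)·h_4 from -4/21*y + 8/21 → 0
  remainder 0.

S(f_2,f_3): leading monomials are coprime, so the S-polynomial reduces to 0 (Buchberger's first criterion).
S(f_1,h_4): leading monomials are coprime, so the S-polynomial reduces to 0 (Buchberger's first criterion).
S(f_2,h_4): leading monomials are coprime, so the S-polynomial reduces to 0 (Buchberger's first criterion).
S(f_3,h_4): leading monomials are coprime, so the S-polynomial reduces to 0 (Buchberger's first criterion).
Every S-polynomial of the final basis reduces to 0, so we have a Gröbner basis.
Inter-reduce: drop elements whose leading term is divisible by another's, tail-reduce, and make monic.
Reduced Gröbner basis: {x, y - 2, z}.
Label its elements g_1 = x, g_2 = y - 2, g_3 = z.

Reduce p = -12*y + 8*z + 24 modulo G:
  leading term y: subtract (-12)·g_2 from -12*y + 8*z + 24 → 8*z
  leading term z: subtract (8)·g_3 from 8*z → 0
  normal form = 0.
Since the normal form is 0, p ∈ I.

The remainder on division by a Gröbner basis is unique — it is the normal form.

-12*y + 8*z + 24 lies in I (it reduces to 0).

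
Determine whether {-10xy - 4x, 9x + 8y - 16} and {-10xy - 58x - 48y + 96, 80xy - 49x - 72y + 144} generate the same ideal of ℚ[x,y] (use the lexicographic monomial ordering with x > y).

Yes, the ideals are equal.

Equality of ideals is decidable: compute both reduced Gröbner bases (unique for the ordering) and check whether they agree.
Buchberger on the first generating set:
f_1 = -10xy - 4x, LT = xy.
f_2 = 9x + 8y - 16, LT = x.

S(f_1,f_2): lcm = xy. S = ⅖x - 8/9y² + 16/9y.
  reduce S modulo (f_1, f_2):
  remainder -8/9y² + 64/45y + 32/45 ≠ 0; add g_3 = -8/9y² + 64/45y + 32/45 to the basis.

The other S-polynomials (S(f_1,g_3), S(f_2,g_3)) all reduce to 0 modulo the current basis, so we have a Gröbner basis.
Inter-reduce: drop elements whose leading term is divisible by another's, tail-reduce, and make monic.
Reduced Gröbner basis: {x + 8/9y - 16/9, y² - 8/5y - ⅘}.

Buchberger on the second generating set:
h_1 = -10xy - 58x - 48y + 96, LT = xy.
h_2 = 80xy - 49x - 72y + 144, LT = xy.

S(h_1,h_2): lcm = xy. S = 513/80x + 57/10y - 57/5.
  reduce S modulo (h_1, h_2):
  remainder 513/80x + 57/10y - 57/5 ≠ 0; add k_3 = 513/80x + 57/10y - 57/5 to the basis.

S(h_1,k_3): lcm = xy. S = 29/5x - 8/9y² + 296/45y - 48/5.
  reduce S modulo (h_1, h_2, k_3):
  remainder -8/9y² + 64/45y + 32/45 ≠ 0; add k_4 = -8/9y² + 64/45y + 32/45 to the basis.

The other S-polynomials (S(h_2,k_3), S(h_1,k_4), S(h_2,k_4), S(k_3,k_4)) all reduce to 0 modulo the current basis, so we have a Gröbner basis.
Inter-reduce: drop elements whose leading term is divisible by another's, tail-reduce, and make monic.
Reduced Gröbner basis: {x + 8/9y - 16/9, y² - 8/5y - ⅘}.

The two bases agree; hence the ideals are identical.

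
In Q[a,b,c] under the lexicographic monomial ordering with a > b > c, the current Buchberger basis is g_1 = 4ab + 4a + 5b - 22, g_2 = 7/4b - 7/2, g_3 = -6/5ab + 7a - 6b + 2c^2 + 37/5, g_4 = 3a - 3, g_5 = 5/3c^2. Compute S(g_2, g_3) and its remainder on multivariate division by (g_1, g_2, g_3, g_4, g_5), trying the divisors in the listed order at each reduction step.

S(g_2, g_3) = 23/6a - 5b + 5/3c^2 + 37/6; remainder on division = 0.

lcm(LM(g_2), LM(g_3)) = ab.
S = (lcm/LT(g_2))·g_2 − (lcm/LT(g_3))·g_3 = 23/6a - 5b + 5/3c^2 + 37/6.
Reduce S modulo (g_1, g_2, g_3, g_4, g_5) in that order:
  leading term a: subtract (23/18)·g_4 from 23/6a - 5b + 5/3c^2 + 37/6 → -5b + 5/3c^2 + 10
  leading term b: subtract (-20/7)·g_2 from -5b + 5/3c^2 + 10 → 5/3c^2
  leading term c^2: subtract (1)·g_5 from 5/3c^2 → 0
The remainder is 0, so this S-polynomial contributes no new basis element.
This is the inner loop of Buchberger's algorithm — each nonzero remainder becomes a new basis element.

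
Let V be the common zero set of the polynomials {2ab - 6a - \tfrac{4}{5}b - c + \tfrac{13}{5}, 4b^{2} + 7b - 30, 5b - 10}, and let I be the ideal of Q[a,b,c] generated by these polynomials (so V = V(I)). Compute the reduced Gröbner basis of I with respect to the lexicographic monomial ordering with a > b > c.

f_1 = 2ab - 6a - \tfrac{4}{5}b - c + \tfrac{13}{5}, LT = ab.
f_2 = 4b^{2} + 7b - 30, LT = b^{2}.
f_3 = 5b - 10, LT = b.

S(f_1,f_2): lcm = ab^{2}. S = -\tfrac{19}{4}ab + \tfrac{15}{2}a - \tfrac{2}{5}b^{2} - \tfrac{1}{2}bc + \tfrac{13}{10}b.
  reduce S modulo (f_1, f_2, f_3):
  remainder -\tfrac{27}{4}a - \tfrac{27}{8}c + \tfrac{27}{8} ≠ 0; add g_4 = -\tfrac{27}{4}a - \tfrac{27}{8}c + \tfrac{27}{8} to the basis.

The other S-polynomials (S(f_1,f_3), S(f_2,f_3), S(f_1,g_4), S(f_2,g_4), S(f_3,g_4)) all reduce to 0 modulo the current basis, so we have a Gröbner basis.
Inter-reduce: drop elements whose leading term is divisible by another's, tail-reduce, and make monic.

G = {a + \tfrac{1}{2}c - \tfrac{1}{2}, b - 2}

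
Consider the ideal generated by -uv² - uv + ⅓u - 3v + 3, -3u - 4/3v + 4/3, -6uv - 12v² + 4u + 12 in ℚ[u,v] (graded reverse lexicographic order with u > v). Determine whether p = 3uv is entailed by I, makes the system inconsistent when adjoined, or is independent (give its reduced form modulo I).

3uv lies in I (it reduces to 0).

First compute the reduced Gröbner basis of I by Buchberger's algorithm.
f_1 = -uv² - uv + ⅓u - 3v + 3, LT = uv².
f_2 = -3u - 4/3v + 4/3, LT = u.
f_3 = -6uv - 12v² + 4u + 12, LT = uv.

S(f_1,f_2): lcm = uv². S = -4/9v³ + uv + 4/9v² - ⅓u + 3v - 3.
  leading term v³: no divisor's leading term divides it; move -4/9v³ to the remainder.
  leading term uv: subtract (-⅓v)·f_2 from uv + 4/9v² - ⅓u + 3v - 3 → -⅓u + 31/9v - 3
  leading term u: subtract (1/9)·f_2 from -⅓u + 31/9v - 3 → 97/27v - 85/27
  leading term v: no divisor's leading term divides it; move 97/27v to the remainder.
  leading term 1: no divisor's leading term divides it; move -85/27 to the remainder.
  remainder -4/9v³ + 97/27v - 85/27 ≠ 0; add h_4 = -4/9v³ + 97/27v - 85/27 to the basis.

S(f_1,f_3): lcm = uv². S = -2v³ + 5/3uv - ⅓u + 5v - 3.
  leading term v³: subtract (9/2)·h_4 from -2v³ + 5/3uv - ⅓u + 5v - 3 → 5/3uv - ⅓u - 67/6v + 67/6
  leading term uv: subtract (-5/9v)·f_2 from 5/3uv - ⅓u - 67/6v + 67/6 → -20/27v² - ⅓u - 563/54v + 67/6
  leading term v²: no divisor's leading term divides it; move -20/27v² to the remainder.
  leading term u: subtract (1/9)·f_2 from -⅓u - 563/54v + 67/6 → -185/18v + 595/54
  leading term v: no divisor's leading term divides it; move -185/18v to the remainder.
  leading term 1: no divisor's leading term divides it; move 595/54 to the remainder.
  remainder -20/27v² - 185/18v + 595/54 ≠ 0; add h_5 = -20/27v² - 185/18v + 595/54 to the basis.

S(f_2,f_3): lcm = uv. S = -14/9v² + ⅔u - 4/9v + 2.
  leading term v²: subtract (21/10)·h_5 from -14/9v² + ⅔u - 4/9v + 2 → ⅔u + 761/36v - 761/36
  leading term u: subtract (-2/9)·f_2 from ⅔u + 761/36v - 761/36 → 2251/108v - 2251/108
  leading term v: no divisor's leading term divides it; move 2251/108v to the remainder.
  leading term 1: no divisor's leading term divides it; move -2251/108 to the remainder.
  remainder 2251/108v - 2251/108 ≠ 0; add h_6 = 2251/108v - 2251/108 to the basis.

The other S-polynomials (S(f_1,h_4), S(f_2,h_4), S(f_3,h_4), S(f_1,h_5), S(f_2,h_5), S(f_3,h_5), S(h_4,h_5), S(f_1,h_6), S(f_2,h_6), S(f_3,h_6), S(h_4,h_6), S(h_5,h_6)) all reduce to 0 modulo the current basis, so we have a Gröbner basis.
Inter-reduce: drop elements whose leading term is divisible by another's, tail-reduce, and make monic.
Reduced Gröbner basis: {u, v - 1}.
Label its elements g_1 = u, g_2 = v - 1.

Reduce p = 3uv modulo G:
  leading term uv: subtract (3v)·g_1 from 3uv → 0
  normal form = 0.
Since the normal form is 0, p ∈ I.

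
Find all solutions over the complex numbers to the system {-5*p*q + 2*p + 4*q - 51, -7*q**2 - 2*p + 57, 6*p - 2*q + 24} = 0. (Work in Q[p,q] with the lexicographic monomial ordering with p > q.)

{(-3, 3)}

Compute a lex Gröbner basis by Buchberger's algorithm.
f_1 = -5*p*q + 2*p + 4*q - 51, LT = p*q.
f_2 = -2*p - 7*q**2 + 57, LT = p.
f_3 = 6*p - 2*q + 24, LT = p.

S(f_1,f_2): lcm = p*q. S = -2/5*p - 7/2*q**3 + 277/10*q + 51/5.
  leading term p: subtract (1/5)·f_2 from -2/5*p - 7/2*q**3 + 277/10*q + 51/5 → -7/2*q**3 + 7/5*q**2 + 277/10*q - 6/5
  leading term q**3: no divisor's leading term divides it; move -7/2*q**3 to the remainder.
  leading term q**2: no divisor's leading term divides it; move 7/5*q**2 to the remainder.
  leading term q: no divisor's leading term divides it; move 277/10*q to the remainder.
  leading term 1: no divisor's leading term divides it; move -6/5 to the remainder.
  remainder -7/2*q**3 + 7/5*q**2 + 277/10*q - 6/5 ≠ 0; add h_4 = -7/2*q**3 + 7/5*q**2 + 277/10*q - 6/5 to the basis.

S(f_1,f_3): lcm = p*q. S = -2/5*p + 1/3*q**2 - 24/5*q + 51/5.
  leading term p: subtract (1/5)·f_2 from -2/5*p + 1/3*q**2 - 24/5*q + 51/5 → 26/15*q**2 - 24/5*q - 6/5
  leading term q**2: no divisor's leading term divides it; move 26/15*q**2 to the remainder.
  leading term q: no divisor's leading term divides it; move -24/5*q to the remainder.
  leading term 1: no divisor's leading term divides it; move -6/5 to the remainder.
  remainder 26/15*q**2 - 24/5*q - 6/5 ≠ 0; add h_5 = 26/15*q**2 - 24/5*q - 6/5 to the basis.

S(f_2,f_3): lcm = p. S = 7/2*q**2 + 1/3*q - 65/2.
  leading term q**2: subtract (105/52)·h_5 from 7/2*q**2 + 1/3*q - 65/2 → 391/39*q - 391/13
  leading term q: no divisor's leading term divides it; move 391/39*q to the remainder.
  leading term 1: no divisor's leading term divides it; move -391/13 to the remainder.
  remainder 391/39*q - 391/13 ≠ 0; add h_6 = 391/39*q - 391/13 to the basis.

S(f_1,h_4): lcm = p*q**3. S = 277/35*p*q - 12/35*p - 4/5*q**3 + 51/5*q**2.
  leading term p*q: subtract (-277/175)·f_1 from 277/35*p*q - 12/35*p - 4/5*q**3 + 51/5*q**2 → 494/175*p - 4/5*q**3 + 51/5*q**2 + 1108/175*q - 14127/175
  leading term p: subtract (-247/175)·f_2 from 494/175*p - 4/5*q**3 + 51/5*q**2 + 1108/175*q - 14127/175 → -4/5*q**3 + 8/25*q**2 + 1108/175*q - 48/175
  leading term q**3: subtract (8/35)·h_4 from -4/5*q**3 + 8/25*q**2 + 1108/175*q - 48/175 → 0
  remainder 0.

S(f_2,h_4): leading monomials are coprime, so the S-polynomial reduces to 0 (Buchberger's first criterion).
S(f_3,h_4): leading monomials are coprime, so the S-polynomial reduces to 0 (Buchberger's first criterion).
S(f_1,h_5): lcm = p*q**2. S = 154/65*p*q + 9/13*p - 4/5*q**2 + 51/5*q.
  leading term p*q: subtract (-154/325)·f_1 from 154/65*p*q + 9/13*p - 4/5*q**2 + 51/5*q → 41/25*p - 4/5*q**2 + 3931/325*q - 7854/325
  leading term p: subtract (-41/50)·f_2 from 41/25*p - 4/5*q**2 + 3931/325*q - 7854/325 → -327/50*q**2 + 3931/325*q + 14673/650
  leading term q**2: subtract (-981/260)·h_5 from -327/50*q**2 + 3931/325*q + 14673/650 → -391/65*q + 1173/65
  leading term q: subtract (-3/5)·h_6 from -391/65*q + 1173/65 → 0
  remainder 0.

S(f_2,h_5): leading monomials are coprime, so the S-polynomial reduces to 0 (Buchberger's first criterion).
S(f_3,h_5): leading monomials are coprime, so the S-polynomial reduces to 0 (Buchberger's first criterion).
S(h_4,h_5): lcm = q**3. S = 154/65*q**2 - 3286/455*q + 12/35.
  leading term q**2: subtract (231/169)·h_5 from 154/65*q**2 - 3286/455*q + 12/35 → -782/1183*q + 2346/1183
  leading term q: subtract (-6/91)·h_6 from -782/1183*q + 2346/1183 → 0
  remainder 0.

S(f_1,h_6): lcm = p*q. S = 13/5*p - 4/5*q + 51/5.
  leading term p: subtract (-13/10)·f_2 from 13/5*p - 4/5*q + 51/5 → -91/10*q**2 - 4/5*q + 843/10
  leading term q**2: subtract (-21/4)·h_5 from -91/10*q**2 - 4/5*q + 843/10 → -26*q + 78
  leading term q: subtract (-1014/391)·h_6 from -26*q + 78 → 0
  remainder 0.

S(f_2,h_6): leading monomials are coprime, so the S-polynomial reduces to 0 (Buchberger's first criterion).
S(f_3,h_6): leading monomials are coprime, so the S-polynomial reduces to 0 (Buchberger's first criterion).
S(h_4,h_6): lcm = q**3. S = 13/5*q**2 - 277/35*q + 12/35.
  leading term q**2: subtract (3/2)·h_5 from 13/5*q**2 - 277/35*q + 12/35 → -5/7*q + 15/7
  leading term q: subtract (-195/2737)·h_6 from -5/7*q + 15/7 → 0
  remainder 0.

S(h_5,h_6): lcm = q**2. S = 3/13*q - 9/13.
  leading term q: subtract (9/391)·h_6 from 3/13*q - 9/13 → 0
  remainder 0.

Every S-polynomial of the final basis reduces to 0, so we have a Gröbner basis.
Inter-reduce: drop elements whose leading term is divisible by another's, tail-reduce, and make monic.
Reduced Gröbner basis: {p + 3, q - 3}.

The lex basis is triangular: the last element involves only q. Solving q - 3 = 0 gives q ∈ {3}; substituting each value into the earlier elements determines the remaining variables.
  q = 3: the earlier basis element becomes p + 3 = 0, giving p = -3 — point (-3, 3).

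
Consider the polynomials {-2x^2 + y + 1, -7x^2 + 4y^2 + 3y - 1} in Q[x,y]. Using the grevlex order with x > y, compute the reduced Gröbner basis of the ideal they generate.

This is the nonlinear analogue of row-reducing a linear system.

f_1 = -2x^2 + y + 1, LT = x^2.
f_2 = -7x^2 + 4y^2 + 3y - 1, LT = x^2.

S(f_1,f_2): lcm = x^2. S = 4/7y^2 - 1/14y - 9/14.
  leading term y^2: no divisor's leading term divides it; move 4/7y^2 to the remainder.
  leading term y: no divisor's leading term divides it; move -1/14y to the remainder.
  leading term 1: no divisor's leading term divides it; move -9/14 to the remainder.
  remainder 4/7y^2 - 1/14y - 9/14 ≠ 0; add g_3 = 4/7y^2 - 1/14y - 9/14 to the basis.

The other S-polynomials (S(f_1,g_3), S(f_2,g_3)) all reduce to 0 modulo the current basis, so we have a Gröbner basis.
Inter-reduce: drop elements whose leading term is divisible by another's, tail-reduce, and make monic.

G = {x^2 - 1/2y - 1/2, y^2 - 1/8y - 9/8}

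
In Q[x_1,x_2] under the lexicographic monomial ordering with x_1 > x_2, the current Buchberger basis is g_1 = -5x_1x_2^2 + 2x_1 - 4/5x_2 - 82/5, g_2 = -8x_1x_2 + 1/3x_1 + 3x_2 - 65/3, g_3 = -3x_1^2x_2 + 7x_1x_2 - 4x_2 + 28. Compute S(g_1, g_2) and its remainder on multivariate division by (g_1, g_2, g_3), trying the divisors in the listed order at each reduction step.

S(g_1, g_2) = 1/24x_1x_2 - 2/5x_1 + 3/8x_2^2 - 1529/600x_2 + 82/25; remainder on division = -1147/2880x_1 + 3/8x_2^2 - 12157/4800x_2 + 45607/14400.

lcm(LM(g_1), LM(g_2)) = x_1x_2^2.
S = (lcm/LT(g_1))·g_1 − (lcm/LT(g_2))·g_2 = 1/24x_1x_2 - 2/5x_1 + 3/8x_2^2 - 1529/600x_2 + 82/25.
Reduce S modulo (g_1, g_2, g_3) in that order:
  leading term x_1x_2: subtract (-1/192)·g_2 from 1/24x_1x_2 - 2/5x_1 + 3/8x_2^2 - 1529/600x_2 + 82/25 → -1147/2880x_1 + 3/8x_2^2 - 12157/4800x_2 + 45607/14400
  leading term x_1: no divisor's leading term divides it; move -1147/2880x_1 to the remainder.
  leading term x_2^2: no divisor's leading term divides it; move 3/8x_2^2 to the remainder.
  leading term x_2: no divisor's leading term divides it; move -12157/4800x_2 to the remainder.
  leading term 1: no divisor's leading term divides it; move 45607/14400 to the remainder.
The remainder -1147/2880x_1 + 3/8x_2^2 - 12157/4800x_2 + 45607/14400 is nonzero, so it would be added as the next basis element.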